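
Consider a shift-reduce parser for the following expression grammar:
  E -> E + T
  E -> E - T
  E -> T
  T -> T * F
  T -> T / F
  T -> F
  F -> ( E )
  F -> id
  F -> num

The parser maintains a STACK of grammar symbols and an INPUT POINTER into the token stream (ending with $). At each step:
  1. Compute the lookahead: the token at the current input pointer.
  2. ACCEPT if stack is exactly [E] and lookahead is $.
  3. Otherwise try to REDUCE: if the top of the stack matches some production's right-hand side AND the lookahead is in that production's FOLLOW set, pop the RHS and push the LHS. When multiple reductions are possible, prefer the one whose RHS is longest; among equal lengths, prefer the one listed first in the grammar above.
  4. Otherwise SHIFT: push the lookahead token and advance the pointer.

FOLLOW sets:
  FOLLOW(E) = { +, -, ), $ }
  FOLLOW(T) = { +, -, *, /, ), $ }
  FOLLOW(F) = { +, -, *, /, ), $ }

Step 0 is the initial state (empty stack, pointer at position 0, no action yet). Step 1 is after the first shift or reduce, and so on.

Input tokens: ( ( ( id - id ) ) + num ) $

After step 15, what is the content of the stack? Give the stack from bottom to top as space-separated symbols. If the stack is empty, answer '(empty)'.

Step 1: shift (. Stack=[(] ptr=1 lookahead=( remaining=[( ( id - id ) ) + num ) $]
Step 2: shift (. Stack=[( (] ptr=2 lookahead=( remaining=[( id - id ) ) + num ) $]
Step 3: shift (. Stack=[( ( (] ptr=3 lookahead=id remaining=[id - id ) ) + num ) $]
Step 4: shift id. Stack=[( ( ( id] ptr=4 lookahead=- remaining=[- id ) ) + num ) $]
Step 5: reduce F->id. Stack=[( ( ( F] ptr=4 lookahead=- remaining=[- id ) ) + num ) $]
Step 6: reduce T->F. Stack=[( ( ( T] ptr=4 lookahead=- remaining=[- id ) ) + num ) $]
Step 7: reduce E->T. Stack=[( ( ( E] ptr=4 lookahead=- remaining=[- id ) ) + num ) $]
Step 8: shift -. Stack=[( ( ( E -] ptr=5 lookahead=id remaining=[id ) ) + num ) $]
Step 9: shift id. Stack=[( ( ( E - id] ptr=6 lookahead=) remaining=[) ) + num ) $]
Step 10: reduce F->id. Stack=[( ( ( E - F] ptr=6 lookahead=) remaining=[) ) + num ) $]
Step 11: reduce T->F. Stack=[( ( ( E - T] ptr=6 lookahead=) remaining=[) ) + num ) $]
Step 12: reduce E->E - T. Stack=[( ( ( E] ptr=6 lookahead=) remaining=[) ) + num ) $]
Step 13: shift ). Stack=[( ( ( E )] ptr=7 lookahead=) remaining=[) + num ) $]
Step 14: reduce F->( E ). Stack=[( ( F] ptr=7 lookahead=) remaining=[) + num ) $]
Step 15: reduce T->F. Stack=[( ( T] ptr=7 lookahead=) remaining=[) + num ) $]

Answer: ( ( T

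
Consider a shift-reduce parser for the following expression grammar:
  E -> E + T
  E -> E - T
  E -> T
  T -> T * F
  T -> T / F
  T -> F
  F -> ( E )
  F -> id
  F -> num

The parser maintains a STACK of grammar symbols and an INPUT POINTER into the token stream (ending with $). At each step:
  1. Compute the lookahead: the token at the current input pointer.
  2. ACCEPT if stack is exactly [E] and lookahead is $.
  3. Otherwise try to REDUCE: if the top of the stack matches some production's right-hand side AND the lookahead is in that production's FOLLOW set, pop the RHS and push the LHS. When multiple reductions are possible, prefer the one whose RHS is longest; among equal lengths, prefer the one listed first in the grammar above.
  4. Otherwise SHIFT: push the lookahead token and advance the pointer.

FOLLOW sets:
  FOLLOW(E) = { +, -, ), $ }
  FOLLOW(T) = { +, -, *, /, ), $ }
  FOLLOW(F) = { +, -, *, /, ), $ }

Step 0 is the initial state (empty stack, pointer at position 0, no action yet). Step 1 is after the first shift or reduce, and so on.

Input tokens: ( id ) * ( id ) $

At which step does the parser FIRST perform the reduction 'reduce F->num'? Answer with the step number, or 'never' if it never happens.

Answer: never

Derivation:
Step 1: shift (. Stack=[(] ptr=1 lookahead=id remaining=[id ) * ( id ) $]
Step 2: shift id. Stack=[( id] ptr=2 lookahead=) remaining=[) * ( id ) $]
Step 3: reduce F->id. Stack=[( F] ptr=2 lookahead=) remaining=[) * ( id ) $]
Step 4: reduce T->F. Stack=[( T] ptr=2 lookahead=) remaining=[) * ( id ) $]
Step 5: reduce E->T. Stack=[( E] ptr=2 lookahead=) remaining=[) * ( id ) $]
Step 6: shift ). Stack=[( E )] ptr=3 lookahead=* remaining=[* ( id ) $]
Step 7: reduce F->( E ). Stack=[F] ptr=3 lookahead=* remaining=[* ( id ) $]
Step 8: reduce T->F. Stack=[T] ptr=3 lookahead=* remaining=[* ( id ) $]
Step 9: shift *. Stack=[T *] ptr=4 lookahead=( remaining=[( id ) $]
Step 10: shift (. Stack=[T * (] ptr=5 lookahead=id remaining=[id ) $]
Step 11: shift id. Stack=[T * ( id] ptr=6 lookahead=) remaining=[) $]
Step 12: reduce F->id. Stack=[T * ( F] ptr=6 lookahead=) remaining=[) $]
Step 13: reduce T->F. Stack=[T * ( T] ptr=6 lookahead=) remaining=[) $]
Step 14: reduce E->T. Stack=[T * ( E] ptr=6 lookahead=) remaining=[) $]
Step 15: shift ). Stack=[T * ( E )] ptr=7 lookahead=$ remaining=[$]
Step 16: reduce F->( E ). Stack=[T * F] ptr=7 lookahead=$ remaining=[$]
Step 17: reduce T->T * F. Stack=[T] ptr=7 lookahead=$ remaining=[$]
Step 18: reduce E->T. Stack=[E] ptr=7 lookahead=$ remaining=[$]
Step 19: accept. Stack=[E] ptr=7 lookahead=$ remaining=[$]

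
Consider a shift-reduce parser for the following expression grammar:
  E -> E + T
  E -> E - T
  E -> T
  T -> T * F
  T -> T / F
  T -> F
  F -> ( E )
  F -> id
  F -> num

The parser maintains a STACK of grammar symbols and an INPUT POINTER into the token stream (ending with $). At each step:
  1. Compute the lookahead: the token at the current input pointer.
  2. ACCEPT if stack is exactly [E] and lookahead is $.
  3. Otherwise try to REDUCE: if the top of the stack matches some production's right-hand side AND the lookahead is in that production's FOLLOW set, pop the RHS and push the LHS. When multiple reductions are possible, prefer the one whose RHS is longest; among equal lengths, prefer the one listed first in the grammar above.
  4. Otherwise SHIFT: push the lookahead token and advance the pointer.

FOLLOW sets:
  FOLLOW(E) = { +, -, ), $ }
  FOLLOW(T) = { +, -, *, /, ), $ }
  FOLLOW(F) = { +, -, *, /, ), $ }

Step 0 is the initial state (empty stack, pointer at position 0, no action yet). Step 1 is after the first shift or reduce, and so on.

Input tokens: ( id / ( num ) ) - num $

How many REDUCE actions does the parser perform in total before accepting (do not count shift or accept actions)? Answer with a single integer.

Answer: 14

Derivation:
Step 1: shift (. Stack=[(] ptr=1 lookahead=id remaining=[id / ( num ) ) - num $]
Step 2: shift id. Stack=[( id] ptr=2 lookahead=/ remaining=[/ ( num ) ) - num $]
Step 3: reduce F->id. Stack=[( F] ptr=2 lookahead=/ remaining=[/ ( num ) ) - num $]
Step 4: reduce T->F. Stack=[( T] ptr=2 lookahead=/ remaining=[/ ( num ) ) - num $]
Step 5: shift /. Stack=[( T /] ptr=3 lookahead=( remaining=[( num ) ) - num $]
Step 6: shift (. Stack=[( T / (] ptr=4 lookahead=num remaining=[num ) ) - num $]
Step 7: shift num. Stack=[( T / ( num] ptr=5 lookahead=) remaining=[) ) - num $]
Step 8: reduce F->num. Stack=[( T / ( F] ptr=5 lookahead=) remaining=[) ) - num $]
Step 9: reduce T->F. Stack=[( T / ( T] ptr=5 lookahead=) remaining=[) ) - num $]
Step 10: reduce E->T. Stack=[( T / ( E] ptr=5 lookahead=) remaining=[) ) - num $]
Step 11: shift ). Stack=[( T / ( E )] ptr=6 lookahead=) remaining=[) - num $]
Step 12: reduce F->( E ). Stack=[( T / F] ptr=6 lookahead=) remaining=[) - num $]
Step 13: reduce T->T / F. Stack=[( T] ptr=6 lookahead=) remaining=[) - num $]
Step 14: reduce E->T. Stack=[( E] ptr=6 lookahead=) remaining=[) - num $]
Step 15: shift ). Stack=[( E )] ptr=7 lookahead=- remaining=[- num $]
Step 16: reduce F->( E ). Stack=[F] ptr=7 lookahead=- remaining=[- num $]
Step 17: reduce T->F. Stack=[T] ptr=7 lookahead=- remaining=[- num $]
Step 18: reduce E->T. Stack=[E] ptr=7 lookahead=- remaining=[- num $]
Step 19: shift -. Stack=[E -] ptr=8 lookahead=num remaining=[num $]
Step 20: shift num. Stack=[E - num] ptr=9 lookahead=$ remaining=[$]
Step 21: reduce F->num. Stack=[E - F] ptr=9 lookahead=$ remaining=[$]
Step 22: reduce T->F. Stack=[E - T] ptr=9 lookahead=$ remaining=[$]
Step 23: reduce E->E - T. Stack=[E] ptr=9 lookahead=$ remaining=[$]
Step 24: accept. Stack=[E] ptr=9 lookahead=$ remaining=[$]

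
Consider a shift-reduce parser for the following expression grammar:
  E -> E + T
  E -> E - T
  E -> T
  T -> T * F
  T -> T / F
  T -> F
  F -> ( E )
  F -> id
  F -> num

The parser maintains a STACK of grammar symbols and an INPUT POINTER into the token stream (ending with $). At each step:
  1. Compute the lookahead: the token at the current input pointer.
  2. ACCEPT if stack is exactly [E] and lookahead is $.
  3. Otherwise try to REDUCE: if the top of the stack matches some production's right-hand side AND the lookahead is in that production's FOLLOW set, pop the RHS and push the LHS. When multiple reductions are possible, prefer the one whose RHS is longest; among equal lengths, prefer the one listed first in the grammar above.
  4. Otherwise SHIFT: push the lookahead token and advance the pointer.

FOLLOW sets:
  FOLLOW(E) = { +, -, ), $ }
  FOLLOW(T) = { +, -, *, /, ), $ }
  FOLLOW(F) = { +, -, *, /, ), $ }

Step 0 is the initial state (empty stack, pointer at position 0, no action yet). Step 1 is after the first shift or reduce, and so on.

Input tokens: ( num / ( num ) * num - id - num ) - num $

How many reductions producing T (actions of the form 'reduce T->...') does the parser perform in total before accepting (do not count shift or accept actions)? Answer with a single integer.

Answer: 8

Derivation:
Step 1: shift (. Stack=[(] ptr=1 lookahead=num remaining=[num / ( num ) * num - id - num ) - num $]
Step 2: shift num. Stack=[( num] ptr=2 lookahead=/ remaining=[/ ( num ) * num - id - num ) - num $]
Step 3: reduce F->num. Stack=[( F] ptr=2 lookahead=/ remaining=[/ ( num ) * num - id - num ) - num $]
Step 4: reduce T->F. Stack=[( T] ptr=2 lookahead=/ remaining=[/ ( num ) * num - id - num ) - num $]
Step 5: shift /. Stack=[( T /] ptr=3 lookahead=( remaining=[( num ) * num - id - num ) - num $]
Step 6: shift (. Stack=[( T / (] ptr=4 lookahead=num remaining=[num ) * num - id - num ) - num $]
Step 7: shift num. Stack=[( T / ( num] ptr=5 lookahead=) remaining=[) * num - id - num ) - num $]
Step 8: reduce F->num. Stack=[( T / ( F] ptr=5 lookahead=) remaining=[) * num - id - num ) - num $]
Step 9: reduce T->F. Stack=[( T / ( T] ptr=5 lookahead=) remaining=[) * num - id - num ) - num $]
Step 10: reduce E->T. Stack=[( T / ( E] ptr=5 lookahead=) remaining=[) * num - id - num ) - num $]
Step 11: shift ). Stack=[( T / ( E )] ptr=6 lookahead=* remaining=[* num - id - num ) - num $]
Step 12: reduce F->( E ). Stack=[( T / F] ptr=6 lookahead=* remaining=[* num - id - num ) - num $]
Step 13: reduce T->T / F. Stack=[( T] ptr=6 lookahead=* remaining=[* num - id - num ) - num $]
Step 14: shift *. Stack=[( T *] ptr=7 lookahead=num remaining=[num - id - num ) - num $]
Step 15: shift num. Stack=[( T * num] ptr=8 lookahead=- remaining=[- id - num ) - num $]
Step 16: reduce F->num. Stack=[( T * F] ptr=8 lookahead=- remaining=[- id - num ) - num $]
Step 17: reduce T->T * F. Stack=[( T] ptr=8 lookahead=- remaining=[- id - num ) - num $]
Step 18: reduce E->T. Stack=[( E] ptr=8 lookahead=- remaining=[- id - num ) - num $]
Step 19: shift -. Stack=[( E -] ptr=9 lookahead=id remaining=[id - num ) - num $]
Step 20: shift id. Stack=[( E - id] ptr=10 lookahead=- remaining=[- num ) - num $]
Step 21: reduce F->id. Stack=[( E - F] ptr=10 lookahead=- remaining=[- num ) - num $]
Step 22: reduce T->F. Stack=[( E - T] ptr=10 lookahead=- remaining=[- num ) - num $]
Step 23: reduce E->E - T. Stack=[( E] ptr=10 lookahead=- remaining=[- num ) - num $]
Step 24: shift -. Stack=[( E -] ptr=11 lookahead=num remaining=[num ) - num $]
Step 25: shift num. Stack=[( E - num] ptr=12 lookahead=) remaining=[) - num $]
Step 26: reduce F->num. Stack=[( E - F] ptr=12 lookahead=) remaining=[) - num $]
Step 27: reduce T->F. Stack=[( E - T] ptr=12 lookahead=) remaining=[) - num $]
Step 28: reduce E->E - T. Stack=[( E] ptr=12 lookahead=) remaining=[) - num $]
Step 29: shift ). Stack=[( E )] ptr=13 lookahead=- remaining=[- num $]
Step 30: reduce F->( E ). Stack=[F] ptr=13 lookahead=- remaining=[- num $]
Step 31: reduce T->F. Stack=[T] ptr=13 lookahead=- remaining=[- num $]
Step 32: reduce E->T. Stack=[E] ptr=13 lookahead=- remaining=[- num $]
Step 33: shift -. Stack=[E -] ptr=14 lookahead=num remaining=[num $]
Step 34: shift num. Stack=[E - num] ptr=15 lookahead=$ remaining=[$]
Step 35: reduce F->num. Stack=[E - F] ptr=15 lookahead=$ remaining=[$]
Step 36: reduce T->F. Stack=[E - T] ptr=15 lookahead=$ remaining=[$]
Step 37: reduce E->E - T. Stack=[E] ptr=15 lookahead=$ remaining=[$]
Step 38: accept. Stack=[E] ptr=15 lookahead=$ remaining=[$]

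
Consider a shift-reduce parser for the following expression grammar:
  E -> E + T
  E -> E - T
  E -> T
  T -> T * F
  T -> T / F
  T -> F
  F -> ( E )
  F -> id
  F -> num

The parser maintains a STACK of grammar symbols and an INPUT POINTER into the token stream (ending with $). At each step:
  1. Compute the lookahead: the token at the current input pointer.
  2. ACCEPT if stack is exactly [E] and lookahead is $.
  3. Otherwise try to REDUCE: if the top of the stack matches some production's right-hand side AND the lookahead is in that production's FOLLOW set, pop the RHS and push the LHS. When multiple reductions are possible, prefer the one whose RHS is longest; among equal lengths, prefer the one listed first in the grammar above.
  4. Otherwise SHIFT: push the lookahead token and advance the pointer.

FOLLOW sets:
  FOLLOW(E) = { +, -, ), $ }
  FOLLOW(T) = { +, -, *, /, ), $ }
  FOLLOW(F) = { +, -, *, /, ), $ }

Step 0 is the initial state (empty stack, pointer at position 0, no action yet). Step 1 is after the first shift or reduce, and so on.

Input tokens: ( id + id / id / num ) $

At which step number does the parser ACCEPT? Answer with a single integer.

Step 1: shift (. Stack=[(] ptr=1 lookahead=id remaining=[id + id / id / num ) $]
Step 2: shift id. Stack=[( id] ptr=2 lookahead=+ remaining=[+ id / id / num ) $]
Step 3: reduce F->id. Stack=[( F] ptr=2 lookahead=+ remaining=[+ id / id / num ) $]
Step 4: reduce T->F. Stack=[( T] ptr=2 lookahead=+ remaining=[+ id / id / num ) $]
Step 5: reduce E->T. Stack=[( E] ptr=2 lookahead=+ remaining=[+ id / id / num ) $]
Step 6: shift +. Stack=[( E +] ptr=3 lookahead=id remaining=[id / id / num ) $]
Step 7: shift id. Stack=[( E + id] ptr=4 lookahead=/ remaining=[/ id / num ) $]
Step 8: reduce F->id. Stack=[( E + F] ptr=4 lookahead=/ remaining=[/ id / num ) $]
Step 9: reduce T->F. Stack=[( E + T] ptr=4 lookahead=/ remaining=[/ id / num ) $]
Step 10: shift /. Stack=[( E + T /] ptr=5 lookahead=id remaining=[id / num ) $]
Step 11: shift id. Stack=[( E + T / id] ptr=6 lookahead=/ remaining=[/ num ) $]
Step 12: reduce F->id. Stack=[( E + T / F] ptr=6 lookahead=/ remaining=[/ num ) $]
Step 13: reduce T->T / F. Stack=[( E + T] ptr=6 lookahead=/ remaining=[/ num ) $]
Step 14: shift /. Stack=[( E + T /] ptr=7 lookahead=num remaining=[num ) $]
Step 15: shift num. Stack=[( E + T / num] ptr=8 lookahead=) remaining=[) $]
Step 16: reduce F->num. Stack=[( E + T / F] ptr=8 lookahead=) remaining=[) $]
Step 17: reduce T->T / F. Stack=[( E + T] ptr=8 lookahead=) remaining=[) $]
Step 18: reduce E->E + T. Stack=[( E] ptr=8 lookahead=) remaining=[) $]
Step 19: shift ). Stack=[( E )] ptr=9 lookahead=$ remaining=[$]
Step 20: reduce F->( E ). Stack=[F] ptr=9 lookahead=$ remaining=[$]
Step 21: reduce T->F. Stack=[T] ptr=9 lookahead=$ remaining=[$]
Step 22: reduce E->T. Stack=[E] ptr=9 lookahead=$ remaining=[$]
Step 23: accept. Stack=[E] ptr=9 lookahead=$ remaining=[$]

Answer: 23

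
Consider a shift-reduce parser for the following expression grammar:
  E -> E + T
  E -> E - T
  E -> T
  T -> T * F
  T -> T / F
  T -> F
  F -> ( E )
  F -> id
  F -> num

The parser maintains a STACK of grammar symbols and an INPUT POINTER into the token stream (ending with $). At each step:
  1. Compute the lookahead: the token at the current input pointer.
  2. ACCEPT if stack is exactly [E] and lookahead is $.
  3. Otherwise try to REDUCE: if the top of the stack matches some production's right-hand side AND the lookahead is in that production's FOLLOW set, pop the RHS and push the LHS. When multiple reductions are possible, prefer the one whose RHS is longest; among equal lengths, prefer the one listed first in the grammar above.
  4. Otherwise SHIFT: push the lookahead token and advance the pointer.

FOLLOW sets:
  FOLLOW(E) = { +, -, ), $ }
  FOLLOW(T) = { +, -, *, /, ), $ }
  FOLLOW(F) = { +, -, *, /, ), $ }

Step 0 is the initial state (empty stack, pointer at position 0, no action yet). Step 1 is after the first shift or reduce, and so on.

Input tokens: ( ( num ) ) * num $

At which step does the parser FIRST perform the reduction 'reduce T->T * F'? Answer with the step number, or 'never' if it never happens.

Answer: 17

Derivation:
Step 1: shift (. Stack=[(] ptr=1 lookahead=( remaining=[( num ) ) * num $]
Step 2: shift (. Stack=[( (] ptr=2 lookahead=num remaining=[num ) ) * num $]
Step 3: shift num. Stack=[( ( num] ptr=3 lookahead=) remaining=[) ) * num $]
Step 4: reduce F->num. Stack=[( ( F] ptr=3 lookahead=) remaining=[) ) * num $]
Step 5: reduce T->F. Stack=[( ( T] ptr=3 lookahead=) remaining=[) ) * num $]
Step 6: reduce E->T. Stack=[( ( E] ptr=3 lookahead=) remaining=[) ) * num $]
Step 7: shift ). Stack=[( ( E )] ptr=4 lookahead=) remaining=[) * num $]
Step 8: reduce F->( E ). Stack=[( F] ptr=4 lookahead=) remaining=[) * num $]
Step 9: reduce T->F. Stack=[( T] ptr=4 lookahead=) remaining=[) * num $]
Step 10: reduce E->T. Stack=[( E] ptr=4 lookahead=) remaining=[) * num $]
Step 11: shift ). Stack=[( E )] ptr=5 lookahead=* remaining=[* num $]
Step 12: reduce F->( E ). Stack=[F] ptr=5 lookahead=* remaining=[* num $]
Step 13: reduce T->F. Stack=[T] ptr=5 lookahead=* remaining=[* num $]
Step 14: shift *. Stack=[T *] ptr=6 lookahead=num remaining=[num $]
Step 15: shift num. Stack=[T * num] ptr=7 lookahead=$ remaining=[$]
Step 16: reduce F->num. Stack=[T * F] ptr=7 lookahead=$ remaining=[$]
Step 17: reduce T->T * F. Stack=[T] ptr=7 lookahead=$ remaining=[$]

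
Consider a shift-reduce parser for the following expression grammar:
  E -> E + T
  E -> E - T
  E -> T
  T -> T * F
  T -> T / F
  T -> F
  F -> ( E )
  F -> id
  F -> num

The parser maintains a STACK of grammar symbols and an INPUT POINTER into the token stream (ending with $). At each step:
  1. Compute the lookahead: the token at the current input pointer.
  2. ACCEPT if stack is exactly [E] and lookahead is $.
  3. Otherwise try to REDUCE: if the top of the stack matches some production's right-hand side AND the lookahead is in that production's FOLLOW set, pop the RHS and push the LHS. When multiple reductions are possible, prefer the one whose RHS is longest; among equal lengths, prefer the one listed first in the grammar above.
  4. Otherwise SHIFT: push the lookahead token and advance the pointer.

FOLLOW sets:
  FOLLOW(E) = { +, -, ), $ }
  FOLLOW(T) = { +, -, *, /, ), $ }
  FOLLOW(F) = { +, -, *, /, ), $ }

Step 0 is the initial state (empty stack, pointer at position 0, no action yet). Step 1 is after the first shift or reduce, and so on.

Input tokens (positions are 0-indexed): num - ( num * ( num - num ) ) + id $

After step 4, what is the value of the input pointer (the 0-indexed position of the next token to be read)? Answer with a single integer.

Answer: 1

Derivation:
Step 1: shift num. Stack=[num] ptr=1 lookahead=- remaining=[- ( num * ( num - num ) ) + id $]
Step 2: reduce F->num. Stack=[F] ptr=1 lookahead=- remaining=[- ( num * ( num - num ) ) + id $]
Step 3: reduce T->F. Stack=[T] ptr=1 lookahead=- remaining=[- ( num * ( num - num ) ) + id $]
Step 4: reduce E->T. Stack=[E] ptr=1 lookahead=- remaining=[- ( num * ( num - num ) ) + id $]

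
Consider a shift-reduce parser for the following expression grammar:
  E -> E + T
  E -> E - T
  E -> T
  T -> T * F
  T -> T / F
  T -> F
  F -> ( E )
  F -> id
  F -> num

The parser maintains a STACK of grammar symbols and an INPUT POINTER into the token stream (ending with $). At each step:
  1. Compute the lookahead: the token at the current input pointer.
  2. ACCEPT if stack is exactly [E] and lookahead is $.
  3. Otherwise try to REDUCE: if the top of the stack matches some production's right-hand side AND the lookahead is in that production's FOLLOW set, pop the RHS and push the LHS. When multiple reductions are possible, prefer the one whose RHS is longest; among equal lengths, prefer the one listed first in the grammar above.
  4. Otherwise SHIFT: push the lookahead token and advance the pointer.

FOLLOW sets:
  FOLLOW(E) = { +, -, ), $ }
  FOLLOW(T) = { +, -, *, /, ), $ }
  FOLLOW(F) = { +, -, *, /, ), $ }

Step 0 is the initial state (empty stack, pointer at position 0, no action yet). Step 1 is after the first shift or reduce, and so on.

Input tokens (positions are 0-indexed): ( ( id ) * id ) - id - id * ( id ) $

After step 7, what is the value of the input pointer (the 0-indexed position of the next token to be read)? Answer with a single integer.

Answer: 4

Derivation:
Step 1: shift (. Stack=[(] ptr=1 lookahead=( remaining=[( id ) * id ) - id - id * ( id ) $]
Step 2: shift (. Stack=[( (] ptr=2 lookahead=id remaining=[id ) * id ) - id - id * ( id ) $]
Step 3: shift id. Stack=[( ( id] ptr=3 lookahead=) remaining=[) * id ) - id - id * ( id ) $]
Step 4: reduce F->id. Stack=[( ( F] ptr=3 lookahead=) remaining=[) * id ) - id - id * ( id ) $]
Step 5: reduce T->F. Stack=[( ( T] ptr=3 lookahead=) remaining=[) * id ) - id - id * ( id ) $]
Step 6: reduce E->T. Stack=[( ( E] ptr=3 lookahead=) remaining=[) * id ) - id - id * ( id ) $]
Step 7: shift ). Stack=[( ( E )] ptr=4 lookahead=* remaining=[* id ) - id - id * ( id ) $]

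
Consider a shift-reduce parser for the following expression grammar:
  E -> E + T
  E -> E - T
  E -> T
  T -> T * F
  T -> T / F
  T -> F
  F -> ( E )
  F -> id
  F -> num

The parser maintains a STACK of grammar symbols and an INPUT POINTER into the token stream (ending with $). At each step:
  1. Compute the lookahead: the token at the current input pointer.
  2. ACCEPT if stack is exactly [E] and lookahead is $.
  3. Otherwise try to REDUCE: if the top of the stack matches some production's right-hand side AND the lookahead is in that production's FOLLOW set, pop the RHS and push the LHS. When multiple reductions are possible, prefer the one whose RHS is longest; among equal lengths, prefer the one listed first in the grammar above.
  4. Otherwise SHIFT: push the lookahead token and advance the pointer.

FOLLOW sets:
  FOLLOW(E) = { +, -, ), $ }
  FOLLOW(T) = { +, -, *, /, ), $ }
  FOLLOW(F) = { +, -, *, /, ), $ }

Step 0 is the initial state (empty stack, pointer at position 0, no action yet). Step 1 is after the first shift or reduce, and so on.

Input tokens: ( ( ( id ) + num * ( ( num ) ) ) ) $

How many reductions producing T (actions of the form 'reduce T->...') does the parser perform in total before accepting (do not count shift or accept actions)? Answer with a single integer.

Answer: 8

Derivation:
Step 1: shift (. Stack=[(] ptr=1 lookahead=( remaining=[( ( id ) + num * ( ( num ) ) ) ) $]
Step 2: shift (. Stack=[( (] ptr=2 lookahead=( remaining=[( id ) + num * ( ( num ) ) ) ) $]
Step 3: shift (. Stack=[( ( (] ptr=3 lookahead=id remaining=[id ) + num * ( ( num ) ) ) ) $]
Step 4: shift id. Stack=[( ( ( id] ptr=4 lookahead=) remaining=[) + num * ( ( num ) ) ) ) $]
Step 5: reduce F->id. Stack=[( ( ( F] ptr=4 lookahead=) remaining=[) + num * ( ( num ) ) ) ) $]
Step 6: reduce T->F. Stack=[( ( ( T] ptr=4 lookahead=) remaining=[) + num * ( ( num ) ) ) ) $]
Step 7: reduce E->T. Stack=[( ( ( E] ptr=4 lookahead=) remaining=[) + num * ( ( num ) ) ) ) $]
Step 8: shift ). Stack=[( ( ( E )] ptr=5 lookahead=+ remaining=[+ num * ( ( num ) ) ) ) $]
Step 9: reduce F->( E ). Stack=[( ( F] ptr=5 lookahead=+ remaining=[+ num * ( ( num ) ) ) ) $]
Step 10: reduce T->F. Stack=[( ( T] ptr=5 lookahead=+ remaining=[+ num * ( ( num ) ) ) ) $]
Step 11: reduce E->T. Stack=[( ( E] ptr=5 lookahead=+ remaining=[+ num * ( ( num ) ) ) ) $]
Step 12: shift +. Stack=[( ( E +] ptr=6 lookahead=num remaining=[num * ( ( num ) ) ) ) $]
Step 13: shift num. Stack=[( ( E + num] ptr=7 lookahead=* remaining=[* ( ( num ) ) ) ) $]
Step 14: reduce F->num. Stack=[( ( E + F] ptr=7 lookahead=* remaining=[* ( ( num ) ) ) ) $]
Step 15: reduce T->F. Stack=[( ( E + T] ptr=7 lookahead=* remaining=[* ( ( num ) ) ) ) $]
Step 16: shift *. Stack=[( ( E + T *] ptr=8 lookahead=( remaining=[( ( num ) ) ) ) $]
Step 17: shift (. Stack=[( ( E + T * (] ptr=9 lookahead=( remaining=[( num ) ) ) ) $]
Step 18: shift (. Stack=[( ( E + T * ( (] ptr=10 lookahead=num remaining=[num ) ) ) ) $]
Step 19: shift num. Stack=[( ( E + T * ( ( num] ptr=11 lookahead=) remaining=[) ) ) ) $]
Step 20: reduce F->num. Stack=[( ( E + T * ( ( F] ptr=11 lookahead=) remaining=[) ) ) ) $]
Step 21: reduce T->F. Stack=[( ( E + T * ( ( T] ptr=11 lookahead=) remaining=[) ) ) ) $]
Step 22: reduce E->T. Stack=[( ( E + T * ( ( E] ptr=11 lookahead=) remaining=[) ) ) ) $]
Step 23: shift ). Stack=[( ( E + T * ( ( E )] ptr=12 lookahead=) remaining=[) ) ) $]
Step 24: reduce F->( E ). Stack=[( ( E + T * ( F] ptr=12 lookahead=) remaining=[) ) ) $]
Step 25: reduce T->F. Stack=[( ( E + T * ( T] ptr=12 lookahead=) remaining=[) ) ) $]
Step 26: reduce E->T. Stack=[( ( E + T * ( E] ptr=12 lookahead=) remaining=[) ) ) $]
Step 27: shift ). Stack=[( ( E + T * ( E )] ptr=13 lookahead=) remaining=[) ) $]
Step 28: reduce F->( E ). Stack=[( ( E + T * F] ptr=13 lookahead=) remaining=[) ) $]
Step 29: reduce T->T * F. Stack=[( ( E + T] ptr=13 lookahead=) remaining=[) ) $]
Step 30: reduce E->E + T. Stack=[( ( E] ptr=13 lookahead=) remaining=[) ) $]
Step 31: shift ). Stack=[( ( E )] ptr=14 lookahead=) remaining=[) $]
Step 32: reduce F->( E ). Stack=[( F] ptr=14 lookahead=) remaining=[) $]
Step 33: reduce T->F. Stack=[( T] ptr=14 lookahead=) remaining=[) $]
Step 34: reduce E->T. Stack=[( E] ptr=14 lookahead=) remaining=[) $]
Step 35: shift ). Stack=[( E )] ptr=15 lookahead=$ remaining=[$]
Step 36: reduce F->( E ). Stack=[F] ptr=15 lookahead=$ remaining=[$]
Step 37: reduce T->F. Stack=[T] ptr=15 lookahead=$ remaining=[$]
Step 38: reduce E->T. Stack=[E] ptr=15 lookahead=$ remaining=[$]
Step 39: accept. Stack=[E] ptr=15 lookahead=$ remaining=[$]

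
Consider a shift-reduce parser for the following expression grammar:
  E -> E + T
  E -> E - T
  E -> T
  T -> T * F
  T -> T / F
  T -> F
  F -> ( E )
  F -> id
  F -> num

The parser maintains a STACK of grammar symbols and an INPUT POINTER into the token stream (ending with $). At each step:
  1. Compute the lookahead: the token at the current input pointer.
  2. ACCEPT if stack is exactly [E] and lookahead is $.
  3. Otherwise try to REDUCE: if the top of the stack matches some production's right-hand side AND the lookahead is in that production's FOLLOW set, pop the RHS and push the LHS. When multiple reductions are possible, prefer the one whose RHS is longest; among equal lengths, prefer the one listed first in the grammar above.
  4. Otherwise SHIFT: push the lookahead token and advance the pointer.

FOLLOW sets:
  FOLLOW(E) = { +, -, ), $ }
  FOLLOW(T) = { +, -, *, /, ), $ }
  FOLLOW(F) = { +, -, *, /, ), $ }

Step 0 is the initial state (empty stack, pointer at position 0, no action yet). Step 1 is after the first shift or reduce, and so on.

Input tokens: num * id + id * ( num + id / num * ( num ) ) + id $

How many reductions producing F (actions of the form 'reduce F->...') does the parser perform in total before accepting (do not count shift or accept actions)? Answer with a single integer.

Answer: 10

Derivation:
Step 1: shift num. Stack=[num] ptr=1 lookahead=* remaining=[* id + id * ( num + id / num * ( num ) ) + id $]
Step 2: reduce F->num. Stack=[F] ptr=1 lookahead=* remaining=[* id + id * ( num + id / num * ( num ) ) + id $]
Step 3: reduce T->F. Stack=[T] ptr=1 lookahead=* remaining=[* id + id * ( num + id / num * ( num ) ) + id $]
Step 4: shift *. Stack=[T *] ptr=2 lookahead=id remaining=[id + id * ( num + id / num * ( num ) ) + id $]
Step 5: shift id. Stack=[T * id] ptr=3 lookahead=+ remaining=[+ id * ( num + id / num * ( num ) ) + id $]
Step 6: reduce F->id. Stack=[T * F] ptr=3 lookahead=+ remaining=[+ id * ( num + id / num * ( num ) ) + id $]
Step 7: reduce T->T * F. Stack=[T] ptr=3 lookahead=+ remaining=[+ id * ( num + id / num * ( num ) ) + id $]
Step 8: reduce E->T. Stack=[E] ptr=3 lookahead=+ remaining=[+ id * ( num + id / num * ( num ) ) + id $]
Step 9: shift +. Stack=[E +] ptr=4 lookahead=id remaining=[id * ( num + id / num * ( num ) ) + id $]
Step 10: shift id. Stack=[E + id] ptr=5 lookahead=* remaining=[* ( num + id / num * ( num ) ) + id $]
Step 11: reduce F->id. Stack=[E + F] ptr=5 lookahead=* remaining=[* ( num + id / num * ( num ) ) + id $]
Step 12: reduce T->F. Stack=[E + T] ptr=5 lookahead=* remaining=[* ( num + id / num * ( num ) ) + id $]
Step 13: shift *. Stack=[E + T *] ptr=6 lookahead=( remaining=[( num + id / num * ( num ) ) + id $]
Step 14: shift (. Stack=[E + T * (] ptr=7 lookahead=num remaining=[num + id / num * ( num ) ) + id $]
Step 15: shift num. Stack=[E + T * ( num] ptr=8 lookahead=+ remaining=[+ id / num * ( num ) ) + id $]
Step 16: reduce F->num. Stack=[E + T * ( F] ptr=8 lookahead=+ remaining=[+ id / num * ( num ) ) + id $]
Step 17: reduce T->F. Stack=[E + T * ( T] ptr=8 lookahead=+ remaining=[+ id / num * ( num ) ) + id $]
Step 18: reduce E->T. Stack=[E + T * ( E] ptr=8 lookahead=+ remaining=[+ id / num * ( num ) ) + id $]
Step 19: shift +. Stack=[E + T * ( E +] ptr=9 lookahead=id remaining=[id / num * ( num ) ) + id $]
Step 20: shift id. Stack=[E + T * ( E + id] ptr=10 lookahead=/ remaining=[/ num * ( num ) ) + id $]
Step 21: reduce F->id. Stack=[E + T * ( E + F] ptr=10 lookahead=/ remaining=[/ num * ( num ) ) + id $]
Step 22: reduce T->F. Stack=[E + T * ( E + T] ptr=10 lookahead=/ remaining=[/ num * ( num ) ) + id $]
Step 23: shift /. Stack=[E + T * ( E + T /] ptr=11 lookahead=num remaining=[num * ( num ) ) + id $]
Step 24: shift num. Stack=[E + T * ( E + T / num] ptr=12 lookahead=* remaining=[* ( num ) ) + id $]
Step 25: reduce F->num. Stack=[E + T * ( E + T / F] ptr=12 lookahead=* remaining=[* ( num ) ) + id $]
Step 26: reduce T->T / F. Stack=[E + T * ( E + T] ptr=12 lookahead=* remaining=[* ( num ) ) + id $]
Step 27: shift *. Stack=[E + T * ( E + T *] ptr=13 lookahead=( remaining=[( num ) ) + id $]
Step 28: shift (. Stack=[E + T * ( E + T * (] ptr=14 lookahead=num remaining=[num ) ) + id $]
Step 29: shift num. Stack=[E + T * ( E + T * ( num] ptr=15 lookahead=) remaining=[) ) + id $]
Step 30: reduce F->num. Stack=[E + T * ( E + T * ( F] ptr=15 lookahead=) remaining=[) ) + id $]
Step 31: reduce T->F. Stack=[E + T * ( E + T * ( T] ptr=15 lookahead=) remaining=[) ) + id $]
Step 32: reduce E->T. Stack=[E + T * ( E + T * ( E] ptr=15 lookahead=) remaining=[) ) + id $]
Step 33: shift ). Stack=[E + T * ( E + T * ( E )] ptr=16 lookahead=) remaining=[) + id $]
Step 34: reduce F->( E ). Stack=[E + T * ( E + T * F] ptr=16 lookahead=) remaining=[) + id $]
Step 35: reduce T->T * F. Stack=[E + T * ( E + T] ptr=16 lookahead=) remaining=[) + id $]
Step 36: reduce E->E + T. Stack=[E + T * ( E] ptr=16 lookahead=) remaining=[) + id $]
Step 37: shift ). Stack=[E + T * ( E )] ptr=17 lookahead=+ remaining=[+ id $]
Step 38: reduce F->( E ). Stack=[E + T * F] ptr=17 lookahead=+ remaining=[+ id $]
Step 39: reduce T->T * F. Stack=[E + T] ptr=17 lookahead=+ remaining=[+ id $]
Step 40: reduce E->E + T. Stack=[E] ptr=17 lookahead=+ remaining=[+ id $]
Step 41: shift +. Stack=[E +] ptr=18 lookahead=id remaining=[id $]
Step 42: shift id. Stack=[E + id] ptr=19 lookahead=$ remaining=[$]
Step 43: reduce F->id. Stack=[E + F] ptr=19 lookahead=$ remaining=[$]
Step 44: reduce T->F. Stack=[E + T] ptr=19 lookahead=$ remaining=[$]
Step 45: reduce E->E + T. Stack=[E] ptr=19 lookahead=$ remaining=[$]
Step 46: accept. Stack=[E] ptr=19 lookahead=$ remaining=[$]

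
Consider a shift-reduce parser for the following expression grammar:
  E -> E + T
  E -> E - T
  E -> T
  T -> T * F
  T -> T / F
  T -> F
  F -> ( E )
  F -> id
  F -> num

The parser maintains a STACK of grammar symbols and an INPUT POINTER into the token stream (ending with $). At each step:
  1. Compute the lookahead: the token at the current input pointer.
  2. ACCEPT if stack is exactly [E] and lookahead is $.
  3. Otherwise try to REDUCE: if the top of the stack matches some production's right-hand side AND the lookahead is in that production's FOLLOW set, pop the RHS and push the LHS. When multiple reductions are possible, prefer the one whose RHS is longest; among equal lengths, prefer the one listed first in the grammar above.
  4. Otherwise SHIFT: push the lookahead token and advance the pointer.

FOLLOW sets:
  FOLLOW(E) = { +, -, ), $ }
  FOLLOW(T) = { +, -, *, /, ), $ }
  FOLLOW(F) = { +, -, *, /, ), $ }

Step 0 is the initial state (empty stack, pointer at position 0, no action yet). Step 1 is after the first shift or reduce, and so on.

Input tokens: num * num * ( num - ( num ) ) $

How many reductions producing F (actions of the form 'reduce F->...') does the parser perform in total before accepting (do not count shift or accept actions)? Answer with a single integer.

Step 1: shift num. Stack=[num] ptr=1 lookahead=* remaining=[* num * ( num - ( num ) ) $]
Step 2: reduce F->num. Stack=[F] ptr=1 lookahead=* remaining=[* num * ( num - ( num ) ) $]
Step 3: reduce T->F. Stack=[T] ptr=1 lookahead=* remaining=[* num * ( num - ( num ) ) $]
Step 4: shift *. Stack=[T *] ptr=2 lookahead=num remaining=[num * ( num - ( num ) ) $]
Step 5: shift num. Stack=[T * num] ptr=3 lookahead=* remaining=[* ( num - ( num ) ) $]
Step 6: reduce F->num. Stack=[T * F] ptr=3 lookahead=* remaining=[* ( num - ( num ) ) $]
Step 7: reduce T->T * F. Stack=[T] ptr=3 lookahead=* remaining=[* ( num - ( num ) ) $]
Step 8: shift *. Stack=[T *] ptr=4 lookahead=( remaining=[( num - ( num ) ) $]
Step 9: shift (. Stack=[T * (] ptr=5 lookahead=num remaining=[num - ( num ) ) $]
Step 10: shift num. Stack=[T * ( num] ptr=6 lookahead=- remaining=[- ( num ) ) $]
Step 11: reduce F->num. Stack=[T * ( F] ptr=6 lookahead=- remaining=[- ( num ) ) $]
Step 12: reduce T->F. Stack=[T * ( T] ptr=6 lookahead=- remaining=[- ( num ) ) $]
Step 13: reduce E->T. Stack=[T * ( E] ptr=6 lookahead=- remaining=[- ( num ) ) $]
Step 14: shift -. Stack=[T * ( E -] ptr=7 lookahead=( remaining=[( num ) ) $]
Step 15: shift (. Stack=[T * ( E - (] ptr=8 lookahead=num remaining=[num ) ) $]
Step 16: shift num. Stack=[T * ( E - ( num] ptr=9 lookahead=) remaining=[) ) $]
Step 17: reduce F->num. Stack=[T * ( E - ( F] ptr=9 lookahead=) remaining=[) ) $]
Step 18: reduce T->F. Stack=[T * ( E - ( T] ptr=9 lookahead=) remaining=[) ) $]
Step 19: reduce E->T. Stack=[T * ( E - ( E] ptr=9 lookahead=) remaining=[) ) $]
Step 20: shift ). Stack=[T * ( E - ( E )] ptr=10 lookahead=) remaining=[) $]
Step 21: reduce F->( E ). Stack=[T * ( E - F] ptr=10 lookahead=) remaining=[) $]
Step 22: reduce T->F. Stack=[T * ( E - T] ptr=10 lookahead=) remaining=[) $]
Step 23: reduce E->E - T. Stack=[T * ( E] ptr=10 lookahead=) remaining=[) $]
Step 24: shift ). Stack=[T * ( E )] ptr=11 lookahead=$ remaining=[$]
Step 25: reduce F->( E ). Stack=[T * F] ptr=11 lookahead=$ remaining=[$]
Step 26: reduce T->T * F. Stack=[T] ptr=11 lookahead=$ remaining=[$]
Step 27: reduce E->T. Stack=[E] ptr=11 lookahead=$ remaining=[$]
Step 28: accept. Stack=[E] ptr=11 lookahead=$ remaining=[$]

Answer: 6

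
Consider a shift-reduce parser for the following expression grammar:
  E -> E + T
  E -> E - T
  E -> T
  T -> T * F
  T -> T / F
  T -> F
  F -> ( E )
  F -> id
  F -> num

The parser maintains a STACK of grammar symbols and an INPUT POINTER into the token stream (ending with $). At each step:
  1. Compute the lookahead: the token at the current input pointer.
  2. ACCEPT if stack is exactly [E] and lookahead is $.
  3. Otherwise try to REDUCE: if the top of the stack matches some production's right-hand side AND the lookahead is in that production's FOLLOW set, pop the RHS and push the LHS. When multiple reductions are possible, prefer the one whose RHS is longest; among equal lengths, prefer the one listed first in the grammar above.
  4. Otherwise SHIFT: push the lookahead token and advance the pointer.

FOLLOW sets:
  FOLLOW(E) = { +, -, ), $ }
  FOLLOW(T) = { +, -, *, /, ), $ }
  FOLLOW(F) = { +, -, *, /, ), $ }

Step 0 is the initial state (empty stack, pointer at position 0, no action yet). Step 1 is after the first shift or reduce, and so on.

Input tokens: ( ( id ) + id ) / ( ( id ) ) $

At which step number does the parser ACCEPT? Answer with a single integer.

Step 1: shift (. Stack=[(] ptr=1 lookahead=( remaining=[( id ) + id ) / ( ( id ) ) $]
Step 2: shift (. Stack=[( (] ptr=2 lookahead=id remaining=[id ) + id ) / ( ( id ) ) $]
Step 3: shift id. Stack=[( ( id] ptr=3 lookahead=) remaining=[) + id ) / ( ( id ) ) $]
Step 4: reduce F->id. Stack=[( ( F] ptr=3 lookahead=) remaining=[) + id ) / ( ( id ) ) $]
Step 5: reduce T->F. Stack=[( ( T] ptr=3 lookahead=) remaining=[) + id ) / ( ( id ) ) $]
Step 6: reduce E->T. Stack=[( ( E] ptr=3 lookahead=) remaining=[) + id ) / ( ( id ) ) $]
Step 7: shift ). Stack=[( ( E )] ptr=4 lookahead=+ remaining=[+ id ) / ( ( id ) ) $]
Step 8: reduce F->( E ). Stack=[( F] ptr=4 lookahead=+ remaining=[+ id ) / ( ( id ) ) $]
Step 9: reduce T->F. Stack=[( T] ptr=4 lookahead=+ remaining=[+ id ) / ( ( id ) ) $]
Step 10: reduce E->T. Stack=[( E] ptr=4 lookahead=+ remaining=[+ id ) / ( ( id ) ) $]
Step 11: shift +. Stack=[( E +] ptr=5 lookahead=id remaining=[id ) / ( ( id ) ) $]
Step 12: shift id. Stack=[( E + id] ptr=6 lookahead=) remaining=[) / ( ( id ) ) $]
Step 13: reduce F->id. Stack=[( E + F] ptr=6 lookahead=) remaining=[) / ( ( id ) ) $]
Step 14: reduce T->F. Stack=[( E + T] ptr=6 lookahead=) remaining=[) / ( ( id ) ) $]
Step 15: reduce E->E + T. Stack=[( E] ptr=6 lookahead=) remaining=[) / ( ( id ) ) $]
Step 16: shift ). Stack=[( E )] ptr=7 lookahead=/ remaining=[/ ( ( id ) ) $]
Step 17: reduce F->( E ). Stack=[F] ptr=7 lookahead=/ remaining=[/ ( ( id ) ) $]
Step 18: reduce T->F. Stack=[T] ptr=7 lookahead=/ remaining=[/ ( ( id ) ) $]
Step 19: shift /. Stack=[T /] ptr=8 lookahead=( remaining=[( ( id ) ) $]
Step 20: shift (. Stack=[T / (] ptr=9 lookahead=( remaining=[( id ) ) $]
Step 21: shift (. Stack=[T / ( (] ptr=10 lookahead=id remaining=[id ) ) $]
Step 22: shift id. Stack=[T / ( ( id] ptr=11 lookahead=) remaining=[) ) $]
Step 23: reduce F->id. Stack=[T / ( ( F] ptr=11 lookahead=) remaining=[) ) $]
Step 24: reduce T->F. Stack=[T / ( ( T] ptr=11 lookahead=) remaining=[) ) $]
Step 25: reduce E->T. Stack=[T / ( ( E] ptr=11 lookahead=) remaining=[) ) $]
Step 26: shift ). Stack=[T / ( ( E )] ptr=12 lookahead=) remaining=[) $]
Step 27: reduce F->( E ). Stack=[T / ( F] ptr=12 lookahead=) remaining=[) $]
Step 28: reduce T->F. Stack=[T / ( T] ptr=12 lookahead=) remaining=[) $]
Step 29: reduce E->T. Stack=[T / ( E] ptr=12 lookahead=) remaining=[) $]
Step 30: shift ). Stack=[T / ( E )] ptr=13 lookahead=$ remaining=[$]
Step 31: reduce F->( E ). Stack=[T / F] ptr=13 lookahead=$ remaining=[$]
Step 32: reduce T->T / F. Stack=[T] ptr=13 lookahead=$ remaining=[$]
Step 33: reduce E->T. Stack=[E] ptr=13 lookahead=$ remaining=[$]
Step 34: accept. Stack=[E] ptr=13 lookahead=$ remaining=[$]

Answer: 34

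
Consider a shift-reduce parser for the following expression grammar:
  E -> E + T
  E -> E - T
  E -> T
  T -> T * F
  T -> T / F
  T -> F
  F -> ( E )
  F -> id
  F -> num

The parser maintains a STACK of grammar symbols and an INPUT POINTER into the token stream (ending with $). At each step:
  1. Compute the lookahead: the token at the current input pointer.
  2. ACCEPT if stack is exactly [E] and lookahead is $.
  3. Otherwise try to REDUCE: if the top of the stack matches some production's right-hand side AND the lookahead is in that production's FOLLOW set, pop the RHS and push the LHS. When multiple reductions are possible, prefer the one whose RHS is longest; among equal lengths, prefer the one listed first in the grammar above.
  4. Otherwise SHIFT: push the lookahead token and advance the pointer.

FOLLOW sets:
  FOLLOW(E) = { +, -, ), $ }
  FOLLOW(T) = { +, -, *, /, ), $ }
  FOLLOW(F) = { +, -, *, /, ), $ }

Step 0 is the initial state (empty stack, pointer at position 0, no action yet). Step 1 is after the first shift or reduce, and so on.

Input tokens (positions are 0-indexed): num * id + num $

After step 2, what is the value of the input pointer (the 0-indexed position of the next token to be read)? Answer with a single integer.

Step 1: shift num. Stack=[num] ptr=1 lookahead=* remaining=[* id + num $]
Step 2: reduce F->num. Stack=[F] ptr=1 lookahead=* remaining=[* id + num $]

Answer: 1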